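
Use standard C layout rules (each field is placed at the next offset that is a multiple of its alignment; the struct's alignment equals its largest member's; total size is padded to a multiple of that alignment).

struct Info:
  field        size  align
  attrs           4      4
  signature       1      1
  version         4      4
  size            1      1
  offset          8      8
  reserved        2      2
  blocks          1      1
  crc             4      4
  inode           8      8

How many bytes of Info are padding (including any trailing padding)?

7

attrs at 0 (size 4, align 4) → ends 4
signature at 4 (size 1, align 1) → ends 5
pad 3 to align 4 for version
version at 8 (size 4, align 4) → ends 12
size at 12 (size 1, align 1) → ends 13
pad 3 to align 8 for offset
offset at 16 (size 8, align 8) → ends 24
reserved at 24 (size 2, align 2) → ends 26
blocks at 26 (size 1, align 1) → ends 27
pad 1 to align 4 for crc
crc at 28 (size 4, align 4) → ends 32
inode at 32 (size 8, align 8) → ends 40
total 40 bytes, alignment 8
data bytes 33, size 40 → padding 7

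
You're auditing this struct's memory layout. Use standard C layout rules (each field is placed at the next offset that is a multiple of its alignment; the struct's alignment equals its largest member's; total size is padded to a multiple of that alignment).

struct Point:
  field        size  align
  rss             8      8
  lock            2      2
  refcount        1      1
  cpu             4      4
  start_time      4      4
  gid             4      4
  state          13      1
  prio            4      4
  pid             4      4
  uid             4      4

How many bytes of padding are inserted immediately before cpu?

rss at 0 (size 8, align 8) → ends 8
lock at 8 (size 2, align 2) → ends 10
refcount at 10 (size 1, align 1) → ends 11
pad 1 to align 4 for cpu
cpu at 12 (size 4, align 4) → ends 16

1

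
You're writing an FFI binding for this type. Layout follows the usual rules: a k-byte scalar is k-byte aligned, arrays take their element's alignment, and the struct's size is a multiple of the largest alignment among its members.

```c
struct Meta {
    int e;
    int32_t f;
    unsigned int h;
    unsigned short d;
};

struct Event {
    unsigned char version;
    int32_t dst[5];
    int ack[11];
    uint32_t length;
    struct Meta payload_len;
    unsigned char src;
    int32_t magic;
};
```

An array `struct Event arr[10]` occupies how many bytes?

960

Meta: @0: e [4B, align 4] → 4; @4: f [4B, align 4] → 8; @8: h [4B, align 4] → 12; @12: d [2B, align 2] → 14; +2 tail pad (align 4); size 16, align 4
@0: version [1B, align 1] → 1
+3 pad (align 4)
@4: dst [20B, align 4] → 24
@24: ack [44B, align 4] → 68
@68: length [4B, align 4] → 72
@72: payload_len [16B, align 4] → 88
@88: src [1B, align 1] → 89
+3 pad (align 4)
@92: magic [4B, align 4] → 96
size 96, align 4
array of 10: 10 × 96 = 960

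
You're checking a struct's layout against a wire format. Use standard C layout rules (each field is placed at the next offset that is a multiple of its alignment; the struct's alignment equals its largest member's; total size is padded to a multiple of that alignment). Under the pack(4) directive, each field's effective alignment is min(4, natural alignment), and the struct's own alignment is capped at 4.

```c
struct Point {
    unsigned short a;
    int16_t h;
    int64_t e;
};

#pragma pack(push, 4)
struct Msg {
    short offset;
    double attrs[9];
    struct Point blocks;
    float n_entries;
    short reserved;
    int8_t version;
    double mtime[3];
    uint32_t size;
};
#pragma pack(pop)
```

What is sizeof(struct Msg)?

Point: a at 0 (size 2, align 2) → ends 2; h at 2 (size 2, align 2) → ends 4; pad 4 to align 8 for e; e at 8 (size 8, align 8) → ends 16; total 16 bytes, alignment 8
offset at 0 (size 2, align 2) → ends 2
pad 2 to align 4 for attrs
attrs at 4 (size 72, align 4) → ends 76
blocks at 76 (size 16, align 4) → ends 92
n_entries at 92 (size 4, align 4) → ends 96
reserved at 96 (size 2, align 2) → ends 98
version at 98 (size 1, align 1) → ends 99
pad 1 to align 4 for mtime
mtime at 100 (size 24, align 4) → ends 124
size at 124 (size 4, align 4) → ends 128
total 128 bytes, alignment 4

128 bytes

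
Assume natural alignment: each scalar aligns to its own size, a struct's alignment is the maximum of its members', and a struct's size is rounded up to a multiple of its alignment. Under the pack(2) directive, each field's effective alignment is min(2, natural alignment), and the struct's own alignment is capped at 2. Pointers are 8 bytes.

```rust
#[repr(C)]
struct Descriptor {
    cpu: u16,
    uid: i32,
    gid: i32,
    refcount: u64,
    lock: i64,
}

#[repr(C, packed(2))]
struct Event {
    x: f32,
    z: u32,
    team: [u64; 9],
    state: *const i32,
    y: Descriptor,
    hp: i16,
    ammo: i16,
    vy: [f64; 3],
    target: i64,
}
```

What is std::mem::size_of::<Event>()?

Descriptor: 0..2  cpu  (2B, 2-aligned); 2..4  -- padding (2B); 4..8  uid  (4B, 4-aligned); 8..12  gid  (4B, 4-aligned); 12..16  -- padding (4B); 16..24  refcount  (8B, 8-aligned); 24..32  lock  (8B, 8-aligned); sizeof = 32, alignof = 8
0..4  x  (4B, 2-aligned)
4..8  z  (4B, 2-aligned)
8..80  team  (72B, 2-aligned)
80..88  state  (8B, 2-aligned)
88..120  y  (32B, 2-aligned)
120..122  hp  (2B, 2-aligned)
122..124  ammo  (2B, 2-aligned)
124..148  vy  (24B, 2-aligned)
148..156  target  (8B, 2-aligned)
sizeof = 156, alignof = 2

156 bytes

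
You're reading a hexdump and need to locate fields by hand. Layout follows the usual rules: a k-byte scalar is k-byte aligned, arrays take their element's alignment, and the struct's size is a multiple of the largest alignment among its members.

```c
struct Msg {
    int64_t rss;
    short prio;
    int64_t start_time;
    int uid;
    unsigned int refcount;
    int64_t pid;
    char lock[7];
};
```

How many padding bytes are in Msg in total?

rss at 0 (size 8, align 8) → ends 8
prio at 8 (size 2, align 2) → ends 10
pad 6 to align 8 for start_time
start_time at 16 (size 8, align 8) → ends 24
uid at 24 (size 4, align 4) → ends 28
refcount at 28 (size 4, align 4) → ends 32
pid at 32 (size 8, align 8) → ends 40
lock at 40 (size 7, align 1) → ends 47
tail pad 1 to reach multiple of 8
total 48 bytes, alignment 8
data bytes 41, size 48 → padding 7

7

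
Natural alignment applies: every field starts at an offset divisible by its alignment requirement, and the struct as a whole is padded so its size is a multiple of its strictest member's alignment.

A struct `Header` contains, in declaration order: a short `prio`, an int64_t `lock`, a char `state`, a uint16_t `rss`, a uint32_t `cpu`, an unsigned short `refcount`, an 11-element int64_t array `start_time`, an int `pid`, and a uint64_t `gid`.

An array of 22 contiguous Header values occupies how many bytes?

2992

@0: prio [2B, align 2] → 2
+6 pad (align 8)
@8: lock [8B, align 8] → 16
@16: state [1B, align 1] → 17
+1 pad (align 2)
@18: rss [2B, align 2] → 20
@20: cpu [4B, align 4] → 24
@24: refcount [2B, align 2] → 26
+6 pad (align 8)
@32: start_time [88B, align 8] → 120
@120: pid [4B, align 4] → 124
+4 pad (align 8)
@128: gid [8B, align 8] → 136
size 136, align 8
array of 22: 22 × 136 = 2992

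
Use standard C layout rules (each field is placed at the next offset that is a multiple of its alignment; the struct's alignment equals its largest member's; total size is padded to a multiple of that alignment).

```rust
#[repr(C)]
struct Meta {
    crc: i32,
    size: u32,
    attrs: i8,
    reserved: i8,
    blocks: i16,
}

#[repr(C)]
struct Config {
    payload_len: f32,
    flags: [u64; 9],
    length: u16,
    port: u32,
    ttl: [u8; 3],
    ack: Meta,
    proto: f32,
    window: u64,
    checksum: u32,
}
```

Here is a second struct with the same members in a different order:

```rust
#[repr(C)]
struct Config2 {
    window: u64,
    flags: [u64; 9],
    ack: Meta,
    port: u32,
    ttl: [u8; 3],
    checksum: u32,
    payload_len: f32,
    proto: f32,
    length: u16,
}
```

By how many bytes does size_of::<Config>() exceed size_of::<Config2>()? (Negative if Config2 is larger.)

Meta: 0..4  crc  (4B, 4-aligned); 4..8  size  (4B, 4-aligned); 8..9  attrs  (1B, 1-aligned); 9..10  reserved  (1B, 1-aligned); 10..12  blocks  (2B, 2-aligned); sizeof = 12, alignof = 4
0..4  payload_len  (4B, 4-aligned)
4..8  -- padding (4B)
8..80  flags  (72B, 8-aligned)
80..82  length  (2B, 2-aligned)
82..84  -- padding (2B)
84..88  port  (4B, 4-aligned)
88..91  ttl  (3B, 1-aligned)
91..92  -- padding (1B)
92..104  ack  (12B, 4-aligned)
104..108  proto  (4B, 4-aligned)
108..112  -- padding (4B)
112..120  window  (8B, 8-aligned)
120..124  checksum  (4B, 4-aligned)
124..128  -- tail padding (4B)
sizeof = 128, alignof = 8
— Config2 —
0..8  window  (8B, 8-aligned)
8..80  flags  (72B, 8-aligned)
80..92  ack  (12B, 4-aligned)
92..96  port  (4B, 4-aligned)
96..99  ttl  (3B, 1-aligned)
99..100  -- padding (1B)
100..104  checksum  (4B, 4-aligned)
104..108  payload_len  (4B, 4-aligned)
108..112  proto  (4B, 4-aligned)
112..114  length  (2B, 2-aligned)
114..120  -- tail padding (6B)
sizeof = 120, alignof = 8
128 − 120 = 8

8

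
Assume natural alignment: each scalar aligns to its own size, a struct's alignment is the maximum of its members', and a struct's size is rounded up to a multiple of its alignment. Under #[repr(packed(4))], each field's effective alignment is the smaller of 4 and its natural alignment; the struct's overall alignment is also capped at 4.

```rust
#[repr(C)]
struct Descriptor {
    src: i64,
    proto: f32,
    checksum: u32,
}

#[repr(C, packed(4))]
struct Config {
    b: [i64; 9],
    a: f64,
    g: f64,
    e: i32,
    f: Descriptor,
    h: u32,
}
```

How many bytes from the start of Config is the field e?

88

Descriptor: src at 0 (size 8, align 8) → ends 8; proto at 8 (size 4, align 4) → ends 12; checksum at 12 (size 4, align 4) → ends 16; total 16 bytes, alignment 8
b at 0 (size 72, align 4) → ends 72
a at 72 (size 8, align 4) → ends 80
g at 80 (size 8, align 4) → ends 88
e at 88 (size 4, align 4) → ends 92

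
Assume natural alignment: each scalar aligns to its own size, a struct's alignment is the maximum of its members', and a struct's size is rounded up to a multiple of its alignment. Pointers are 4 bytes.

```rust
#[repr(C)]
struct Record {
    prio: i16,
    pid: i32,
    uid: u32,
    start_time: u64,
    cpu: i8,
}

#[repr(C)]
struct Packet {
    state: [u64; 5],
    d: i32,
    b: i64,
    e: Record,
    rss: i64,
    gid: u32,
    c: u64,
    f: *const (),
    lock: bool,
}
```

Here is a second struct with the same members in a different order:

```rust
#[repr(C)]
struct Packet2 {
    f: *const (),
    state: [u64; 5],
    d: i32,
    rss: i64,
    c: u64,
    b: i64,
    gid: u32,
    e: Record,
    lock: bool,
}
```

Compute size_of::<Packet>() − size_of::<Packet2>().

Record: prio at 0 (size 2, align 2) → ends 2; pad 2 to align 4 for pid; pid at 4 (size 4, align 4) → ends 8; uid at 8 (size 4, align 4) → ends 12; pad 4 to align 8 for start_time; start_time at 16 (size 8, align 8) → ends 24; cpu at 24 (size 1, align 1) → ends 25; tail pad 7 to reach multiple of 8; total 32 bytes, alignment 8
state at 0 (size 40, align 8) → ends 40
d at 40 (size 4, align 4) → ends 44
pad 4 to align 8 for b
b at 48 (size 8, align 8) → ends 56
e at 56 (size 32, align 8) → ends 88
rss at 88 (size 8, align 8) → ends 96
gid at 96 (size 4, align 4) → ends 100
pad 4 to align 8 for c
c at 104 (size 8, align 8) → ends 112
f at 112 (size 4, align 4) → ends 116
lock at 116 (size 1, align 1) → ends 117
tail pad 3 to reach multiple of 8
total 120 bytes, alignment 8
— Packet2 —
f at 0 (size 4, align 4) → ends 4
pad 4 to align 8 for state
state at 8 (size 40, align 8) → ends 48
d at 48 (size 4, align 4) → ends 52
pad 4 to align 8 for rss
rss at 56 (size 8, align 8) → ends 64
c at 64 (size 8, align 8) → ends 72
b at 72 (size 8, align 8) → ends 80
gid at 80 (size 4, align 4) → ends 84
pad 4 to align 8 for e
e at 88 (size 32, align 8) → ends 120
lock at 120 (size 1, align 1) → ends 121
tail pad 7 to reach multiple of 8
total 128 bytes, alignment 8
120 − 128 = -8

-8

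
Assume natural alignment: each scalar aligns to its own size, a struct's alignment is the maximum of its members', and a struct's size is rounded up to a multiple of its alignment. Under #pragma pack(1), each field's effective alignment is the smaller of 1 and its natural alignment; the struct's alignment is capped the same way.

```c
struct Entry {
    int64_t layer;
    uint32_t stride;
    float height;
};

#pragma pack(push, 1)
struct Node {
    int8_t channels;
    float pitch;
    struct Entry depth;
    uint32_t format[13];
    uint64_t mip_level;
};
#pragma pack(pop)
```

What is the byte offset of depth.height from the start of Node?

Entry: 0..8  layer  (8B, 8-aligned); 8..12  stride  (4B, 4-aligned); 12..16  height  (4B, 4-aligned); sizeof = 16, alignof = 8
0..1  channels  (1B, 1-aligned)
1..5  pitch  (4B, 1-aligned)
5..21  depth  (16B, 1-aligned)
within Entry: height at 12
5 + 12 = 17

17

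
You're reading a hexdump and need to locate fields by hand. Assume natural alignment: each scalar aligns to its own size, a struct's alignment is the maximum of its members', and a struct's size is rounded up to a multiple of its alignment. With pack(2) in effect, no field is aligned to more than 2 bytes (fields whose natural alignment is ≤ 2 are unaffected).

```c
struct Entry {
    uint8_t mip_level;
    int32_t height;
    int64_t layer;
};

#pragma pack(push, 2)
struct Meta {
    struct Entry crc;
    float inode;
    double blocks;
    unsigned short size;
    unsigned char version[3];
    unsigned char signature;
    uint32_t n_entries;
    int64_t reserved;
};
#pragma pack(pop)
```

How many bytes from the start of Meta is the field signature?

Entry: 0..1  mip_level  (1B, 1-aligned); 1..4  -- padding (3B); 4..8  height  (4B, 4-aligned); 8..16  layer  (8B, 8-aligned); sizeof = 16, alignof = 8
0..16  crc  (16B, 2-aligned)
16..20  inode  (4B, 2-aligned)
20..28  blocks  (8B, 2-aligned)
28..30  size  (2B, 2-aligned)
30..33  version  (3B, 1-aligned)
33..34  signature  (1B, 1-aligned)

33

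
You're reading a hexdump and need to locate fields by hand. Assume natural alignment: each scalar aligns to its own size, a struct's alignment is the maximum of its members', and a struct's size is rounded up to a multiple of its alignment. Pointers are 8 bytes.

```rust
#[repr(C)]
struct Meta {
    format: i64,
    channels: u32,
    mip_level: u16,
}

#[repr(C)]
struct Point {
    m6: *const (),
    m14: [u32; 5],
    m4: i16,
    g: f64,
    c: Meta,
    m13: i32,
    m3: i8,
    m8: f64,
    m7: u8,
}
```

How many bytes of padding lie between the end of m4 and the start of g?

2

Meta: format at 0 (size 8, align 8) → ends 8; channels at 8 (size 4, align 4) → ends 12; mip_level at 12 (size 2, align 2) → ends 14; tail pad 2 to reach multiple of 8; total 16 bytes, alignment 8
m6 at 0 (size 8, align 8) → ends 8
m14 at 8 (size 20, align 4) → ends 28
m4 at 28 (size 2, align 2) → ends 30
pad 2 to align 8 for g
g at 32 (size 8, align 8) → ends 40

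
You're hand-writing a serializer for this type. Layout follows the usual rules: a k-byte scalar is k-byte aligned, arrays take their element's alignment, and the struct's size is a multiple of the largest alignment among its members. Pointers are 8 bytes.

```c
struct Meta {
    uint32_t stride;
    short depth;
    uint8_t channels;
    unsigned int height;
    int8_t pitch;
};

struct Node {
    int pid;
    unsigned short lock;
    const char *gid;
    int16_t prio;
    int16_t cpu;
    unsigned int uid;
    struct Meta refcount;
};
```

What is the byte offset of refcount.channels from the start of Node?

Meta: @0: stride [4B, align 4] → 4; @4: depth [2B, align 2] → 6; @6: channels [1B, align 1] → 7; +1 pad (align 4); @8: height [4B, align 4] → 12; @12: pitch [1B, align 1] → 13; +3 tail pad (align 4); size 16, align 4
@0: pid [4B, align 4] → 4
@4: lock [2B, align 2] → 6
+2 pad (align 8)
@8: gid [8B, align 8] → 16
@16: prio [2B, align 2] → 18
@18: cpu [2B, align 2] → 20
@20: uid [4B, align 4] → 24
@24: refcount [16B, align 4] → 40
within Meta: channels at 6
24 + 6 = 30

30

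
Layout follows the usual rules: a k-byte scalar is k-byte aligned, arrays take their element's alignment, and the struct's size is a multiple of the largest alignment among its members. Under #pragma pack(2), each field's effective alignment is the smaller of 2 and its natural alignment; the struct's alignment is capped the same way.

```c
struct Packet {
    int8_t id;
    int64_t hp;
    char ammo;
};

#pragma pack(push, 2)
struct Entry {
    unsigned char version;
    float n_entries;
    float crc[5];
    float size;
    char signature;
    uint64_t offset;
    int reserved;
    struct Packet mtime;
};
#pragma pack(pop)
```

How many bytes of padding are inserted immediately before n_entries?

1

Packet: 0..1  id  (1B, 1-aligned); 1..8  -- padding (7B); 8..16  hp  (8B, 8-aligned); 16..17  ammo  (1B, 1-aligned); 17..24  -- tail padding (7B); sizeof = 24, alignof = 8
0..1  version  (1B, 1-aligned)
1..2  -- padding (1B)
2..6  n_entries  (4B, 2-aligned)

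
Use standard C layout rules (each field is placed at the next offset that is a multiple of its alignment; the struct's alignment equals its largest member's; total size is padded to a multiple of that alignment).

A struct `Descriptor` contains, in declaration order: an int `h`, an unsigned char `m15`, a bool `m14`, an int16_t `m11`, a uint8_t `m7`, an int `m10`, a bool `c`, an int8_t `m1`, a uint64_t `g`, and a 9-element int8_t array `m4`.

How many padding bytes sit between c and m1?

0

h at 0 (size 4, align 4) → ends 4
m15 at 4 (size 1, align 1) → ends 5
m14 at 5 (size 1, align 1) → ends 6
m11 at 6 (size 2, align 2) → ends 8
m7 at 8 (size 1, align 1) → ends 9
pad 3 to align 4 for m10
m10 at 12 (size 4, align 4) → ends 16
c at 16 (size 1, align 1) → ends 17
m1 at 17 (size 1, align 1) → ends 18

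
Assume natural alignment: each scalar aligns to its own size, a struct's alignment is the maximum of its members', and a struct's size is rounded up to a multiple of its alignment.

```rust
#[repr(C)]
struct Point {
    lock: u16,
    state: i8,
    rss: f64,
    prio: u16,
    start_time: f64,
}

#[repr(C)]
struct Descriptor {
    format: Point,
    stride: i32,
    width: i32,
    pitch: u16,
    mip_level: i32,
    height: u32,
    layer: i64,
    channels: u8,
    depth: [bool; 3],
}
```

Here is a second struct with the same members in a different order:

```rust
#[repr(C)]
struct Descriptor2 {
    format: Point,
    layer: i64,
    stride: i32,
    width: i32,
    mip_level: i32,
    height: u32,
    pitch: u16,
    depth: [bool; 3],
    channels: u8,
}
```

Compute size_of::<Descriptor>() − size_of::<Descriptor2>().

8

Point: lock at 0 (size 2, align 2) → ends 2; state at 2 (size 1, align 1) → ends 3; pad 5 to align 8 for rss; rss at 8 (size 8, align 8) → ends 16; prio at 16 (size 2, align 2) → ends 18; pad 6 to align 8 for start_time; start_time at 24 (size 8, align 8) → ends 32; total 32 bytes, alignment 8
format at 0 (size 32, align 8) → ends 32
stride at 32 (size 4, align 4) → ends 36
width at 36 (size 4, align 4) → ends 40
pitch at 40 (size 2, align 2) → ends 42
pad 2 to align 4 for mip_level
mip_level at 44 (size 4, align 4) → ends 48
height at 48 (size 4, align 4) → ends 52
pad 4 to align 8 for layer
layer at 56 (size 8, align 8) → ends 64
channels at 64 (size 1, align 1) → ends 65
depth at 65 (size 3, align 1) → ends 68
tail pad 4 to reach multiple of 8
total 72 bytes, alignment 8
— Descriptor2 —
format at 0 (size 32, align 8) → ends 32
layer at 32 (size 8, align 8) → ends 40
stride at 40 (size 4, align 4) → ends 44
width at 44 (size 4, align 4) → ends 48
mip_level at 48 (size 4, align 4) → ends 52
height at 52 (size 4, align 4) → ends 56
pitch at 56 (size 2, align 2) → ends 58
depth at 58 (size 3, align 1) → ends 61
channels at 61 (size 1, align 1) → ends 62
tail pad 2 to reach multiple of 8
total 64 bytes, alignment 8
72 − 64 = 8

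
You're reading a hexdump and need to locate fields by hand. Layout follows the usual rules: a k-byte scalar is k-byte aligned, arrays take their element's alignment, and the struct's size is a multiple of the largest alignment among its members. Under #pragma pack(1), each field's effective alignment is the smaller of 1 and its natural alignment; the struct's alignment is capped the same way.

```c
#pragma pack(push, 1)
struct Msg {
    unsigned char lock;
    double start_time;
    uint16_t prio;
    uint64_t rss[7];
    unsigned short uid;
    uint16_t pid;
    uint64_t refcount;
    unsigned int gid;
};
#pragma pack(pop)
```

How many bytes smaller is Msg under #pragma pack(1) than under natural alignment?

natural layout:
  lock at 0 (size 1, align 1) → ends 1
  pad 7 to align 8 for start_time
  start_time at 8 (size 8, align 8) → ends 16
  prio at 16 (size 2, align 2) → ends 18
  pad 6 to align 8 for rss
  rss at 24 (size 56, align 8) → ends 80
  uid at 80 (size 2, align 2) → ends 82
  pid at 82 (size 2, align 2) → ends 84
  pad 4 to align 8 for refcount
  refcount at 88 (size 8, align 8) → ends 96
  gid at 96 (size 4, align 4) → ends 100
  tail pad 4 to reach multiple of 8
  total 104 bytes, alignment 8
packed(1) layout:
  lock at 0 (size 1, align 1) → ends 1
  start_time at 1 (size 8, align 1) → ends 9
  prio at 9 (size 2, align 1) → ends 11
  rss at 11 (size 56, align 1) → ends 67
  uid at 67 (size 2, align 1) → ends 69
  pid at 69 (size 2, align 1) → ends 71
  refcount at 71 (size 8, align 1) → ends 79
  gid at 79 (size 4, align 1) → ends 83
  total 83 bytes, alignment 1
104 − 83 = 21

21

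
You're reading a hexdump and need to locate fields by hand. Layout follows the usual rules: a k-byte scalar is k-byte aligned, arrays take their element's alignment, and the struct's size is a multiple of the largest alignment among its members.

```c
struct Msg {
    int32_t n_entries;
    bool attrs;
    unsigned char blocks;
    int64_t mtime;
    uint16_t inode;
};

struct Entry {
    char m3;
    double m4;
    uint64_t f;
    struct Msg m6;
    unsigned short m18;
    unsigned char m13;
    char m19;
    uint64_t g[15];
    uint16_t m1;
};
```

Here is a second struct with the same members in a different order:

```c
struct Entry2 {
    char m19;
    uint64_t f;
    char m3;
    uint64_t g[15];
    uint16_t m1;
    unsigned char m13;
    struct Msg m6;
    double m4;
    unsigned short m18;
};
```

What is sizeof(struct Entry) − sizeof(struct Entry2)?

-8

Msg: 0..4  n_entries  (4B, 4-aligned); 4..5  attrs  (1B, 1-aligned); 5..6  blocks  (1B, 1-aligned); 6..8  -- padding (2B); 8..16  mtime  (8B, 8-aligned); 16..18  inode  (2B, 2-aligned); 18..24  -- tail padding (6B); sizeof = 24, alignof = 8
0..1  m3  (1B, 1-aligned)
1..8  -- padding (7B)
8..16  m4  (8B, 8-aligned)
16..24  f  (8B, 8-aligned)
24..48  m6  (24B, 8-aligned)
48..50  m18  (2B, 2-aligned)
50..51  m13  (1B, 1-aligned)
51..52  m19  (1B, 1-aligned)
52..56  -- padding (4B)
56..176  g  (120B, 8-aligned)
176..178  m1  (2B, 2-aligned)
178..184  -- tail padding (6B)
sizeof = 184, alignof = 8
— Entry2 —
0..1  m19  (1B, 1-aligned)
1..8  -- padding (7B)
8..16  f  (8B, 8-aligned)
16..17  m3  (1B, 1-aligned)
17..24  -- padding (7B)
24..144  g  (120B, 8-aligned)
144..146  m1  (2B, 2-aligned)
146..147  m13  (1B, 1-aligned)
147..152  -- padding (5B)
152..176  m6  (24B, 8-aligned)
176..184  m4  (8B, 8-aligned)
184..186  m18  (2B, 2-aligned)
186..192  -- tail padding (6B)
sizeof = 192, alignof = 8
184 − 192 = -8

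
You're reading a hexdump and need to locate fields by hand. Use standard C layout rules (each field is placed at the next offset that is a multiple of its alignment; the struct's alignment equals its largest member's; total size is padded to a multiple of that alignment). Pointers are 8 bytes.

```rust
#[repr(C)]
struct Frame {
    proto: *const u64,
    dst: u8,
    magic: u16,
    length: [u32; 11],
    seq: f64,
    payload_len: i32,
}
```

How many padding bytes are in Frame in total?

5

0..8  proto  (8B, 8-aligned)
8..9  dst  (1B, 1-aligned)
9..10  -- padding (1B)
10..12  magic  (2B, 2-aligned)
12..56  length  (44B, 4-aligned)
56..64  seq  (8B, 8-aligned)
64..68  payload_len  (4B, 4-aligned)
68..72  -- tail padding (4B)
sizeof = 72, alignof = 8
data bytes 67, size 72 → padding 5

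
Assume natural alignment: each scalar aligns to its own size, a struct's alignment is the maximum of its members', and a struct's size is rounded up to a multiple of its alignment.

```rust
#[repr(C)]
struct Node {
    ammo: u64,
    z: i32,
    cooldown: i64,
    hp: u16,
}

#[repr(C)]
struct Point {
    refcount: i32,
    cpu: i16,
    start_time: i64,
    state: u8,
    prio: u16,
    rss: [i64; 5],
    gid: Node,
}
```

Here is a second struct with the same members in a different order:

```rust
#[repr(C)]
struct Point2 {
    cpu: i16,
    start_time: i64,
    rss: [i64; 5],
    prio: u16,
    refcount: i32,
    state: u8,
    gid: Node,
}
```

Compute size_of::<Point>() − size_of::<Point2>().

-8

Node: 0..8  ammo  (8B, 8-aligned); 8..12  z  (4B, 4-aligned); 12..16  -- padding (4B); 16..24  cooldown  (8B, 8-aligned); 24..26  hp  (2B, 2-aligned); 26..32  -- tail padding (6B); sizeof = 32, alignof = 8
0..4  refcount  (4B, 4-aligned)
4..6  cpu  (2B, 2-aligned)
6..8  -- padding (2B)
8..16  start_time  (8B, 8-aligned)
16..17  state  (1B, 1-aligned)
17..18  -- padding (1B)
18..20  prio  (2B, 2-aligned)
20..24  -- padding (4B)
24..64  rss  (40B, 8-aligned)
64..96  gid  (32B, 8-aligned)
sizeof = 96, alignof = 8
— Point2 —
0..2  cpu  (2B, 2-aligned)
2..8  -- padding (6B)
8..16  start_time  (8B, 8-aligned)
16..56  rss  (40B, 8-aligned)
56..58  prio  (2B, 2-aligned)
58..60  -- padding (2B)
60..64  refcount  (4B, 4-aligned)
64..65  state  (1B, 1-aligned)
65..72  -- padding (7B)
72..104  gid  (32B, 8-aligned)
sizeof = 104, alignof = 8
96 − 104 = -8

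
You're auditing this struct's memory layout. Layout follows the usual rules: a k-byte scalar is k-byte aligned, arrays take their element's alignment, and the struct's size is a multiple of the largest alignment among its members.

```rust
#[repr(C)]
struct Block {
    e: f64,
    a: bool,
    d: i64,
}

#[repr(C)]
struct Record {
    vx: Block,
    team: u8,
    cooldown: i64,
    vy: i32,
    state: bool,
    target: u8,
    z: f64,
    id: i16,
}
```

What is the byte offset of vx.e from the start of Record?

Block: 0..8  e  (8B, 8-aligned); 8..9  a  (1B, 1-aligned); 9..16  -- padding (7B); 16..24  d  (8B, 8-aligned); sizeof = 24, alignof = 8
0..24  vx  (24B, 8-aligned)
within Block: e at 0
0 + 0 = 0

0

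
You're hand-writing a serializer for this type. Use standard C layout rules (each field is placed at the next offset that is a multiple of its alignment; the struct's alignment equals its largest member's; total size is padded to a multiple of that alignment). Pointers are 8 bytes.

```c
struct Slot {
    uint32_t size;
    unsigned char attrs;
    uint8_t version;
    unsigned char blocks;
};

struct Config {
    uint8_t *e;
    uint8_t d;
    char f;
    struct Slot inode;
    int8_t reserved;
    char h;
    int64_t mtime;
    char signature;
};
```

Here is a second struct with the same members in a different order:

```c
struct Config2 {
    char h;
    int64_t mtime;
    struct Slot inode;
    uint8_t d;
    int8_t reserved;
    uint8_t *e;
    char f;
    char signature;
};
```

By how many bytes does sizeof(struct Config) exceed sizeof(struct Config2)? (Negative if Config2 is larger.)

-8

Slot: 0..4  size  (4B, 4-aligned); 4..5  attrs  (1B, 1-aligned); 5..6  version  (1B, 1-aligned); 6..7  blocks  (1B, 1-aligned); 7..8  -- tail padding (1B); sizeof = 8, alignof = 4
0..8  e  (8B, 8-aligned)
8..9  d  (1B, 1-aligned)
9..10  f  (1B, 1-aligned)
10..12  -- padding (2B)
12..20  inode  (8B, 4-aligned)
20..21  reserved  (1B, 1-aligned)
21..22  h  (1B, 1-aligned)
22..24  -- padding (2B)
24..32  mtime  (8B, 8-aligned)
32..33  signature  (1B, 1-aligned)
33..40  -- tail padding (7B)
sizeof = 40, alignof = 8
— Config2 —
0..1  h  (1B, 1-aligned)
1..8  -- padding (7B)
8..16  mtime  (8B, 8-aligned)
16..24  inode  (8B, 4-aligned)
24..25  d  (1B, 1-aligned)
25..26  reserved  (1B, 1-aligned)
26..32  -- padding (6B)
32..40  e  (8B, 8-aligned)
40..41  f  (1B, 1-aligned)
41..42  signature  (1B, 1-aligned)
42..48  -- tail padding (6B)
sizeof = 48, alignof = 8
40 − 48 = -8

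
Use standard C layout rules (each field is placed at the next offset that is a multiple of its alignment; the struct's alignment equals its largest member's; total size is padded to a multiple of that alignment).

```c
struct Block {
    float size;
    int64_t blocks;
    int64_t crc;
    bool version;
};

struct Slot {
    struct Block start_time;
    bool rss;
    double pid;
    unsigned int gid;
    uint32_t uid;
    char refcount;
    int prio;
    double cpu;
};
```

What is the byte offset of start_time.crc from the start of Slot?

Block: size at 0 (size 4, align 4) → ends 4; pad 4 to align 8 for blocks; blocks at 8 (size 8, align 8) → ends 16; crc at 16 (size 8, align 8) → ends 24; version at 24 (size 1, align 1) → ends 25; tail pad 7 to reach multiple of 8; total 32 bytes, alignment 8
start_time at 0 (size 32, align 8) → ends 32
within Block: crc at 16
0 + 16 = 16

16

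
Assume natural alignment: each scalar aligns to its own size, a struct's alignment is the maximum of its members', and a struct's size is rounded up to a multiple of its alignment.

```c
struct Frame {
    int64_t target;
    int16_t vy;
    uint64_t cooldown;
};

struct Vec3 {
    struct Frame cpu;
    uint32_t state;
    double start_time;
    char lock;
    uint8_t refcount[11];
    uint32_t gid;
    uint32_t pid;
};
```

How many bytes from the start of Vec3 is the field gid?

52

Frame: 0..8  target  (8B, 8-aligned); 8..10  vy  (2B, 2-aligned); 10..16  -- padding (6B); 16..24  cooldown  (8B, 8-aligned); sizeof = 24, alignof = 8
0..24  cpu  (24B, 8-aligned)
24..28  state  (4B, 4-aligned)
28..32  -- padding (4B)
32..40  start_time  (8B, 8-aligned)
40..41  lock  (1B, 1-aligned)
41..52  refcount  (11B, 1-aligned)
52..56  gid  (4B, 4-aligned)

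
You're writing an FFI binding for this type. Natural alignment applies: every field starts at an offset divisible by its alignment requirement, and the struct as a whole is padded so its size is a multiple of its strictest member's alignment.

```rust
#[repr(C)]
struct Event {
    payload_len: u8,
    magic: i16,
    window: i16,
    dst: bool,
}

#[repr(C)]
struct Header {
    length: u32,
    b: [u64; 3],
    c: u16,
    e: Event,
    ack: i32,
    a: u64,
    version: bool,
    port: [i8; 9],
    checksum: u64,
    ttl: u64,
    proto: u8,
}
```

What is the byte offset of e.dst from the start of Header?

40

Event: payload_len at 0 (size 1, align 1) → ends 1; pad 1 to align 2 for magic; magic at 2 (size 2, align 2) → ends 4; window at 4 (size 2, align 2) → ends 6; dst at 6 (size 1, align 1) → ends 7; tail pad 1 to reach multiple of 2; total 8 bytes, alignment 2
length at 0 (size 4, align 4) → ends 4
pad 4 to align 8 for b
b at 8 (size 24, align 8) → ends 32
c at 32 (size 2, align 2) → ends 34
e at 34 (size 8, align 2) → ends 42
within Event: dst at 6
34 + 6 = 40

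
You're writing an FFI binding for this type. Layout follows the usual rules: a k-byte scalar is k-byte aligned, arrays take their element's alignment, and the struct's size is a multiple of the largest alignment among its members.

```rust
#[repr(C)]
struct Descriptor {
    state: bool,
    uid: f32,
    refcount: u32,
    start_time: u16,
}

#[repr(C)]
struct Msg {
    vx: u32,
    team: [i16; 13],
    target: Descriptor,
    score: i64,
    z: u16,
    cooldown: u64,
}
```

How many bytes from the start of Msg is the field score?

48

Descriptor: 0..1  state  (1B, 1-aligned); 1..4  -- padding (3B); 4..8  uid  (4B, 4-aligned); 8..12  refcount  (4B, 4-aligned); 12..14  start_time  (2B, 2-aligned); 14..16  -- tail padding (2B); sizeof = 16, alignof = 4
0..4  vx  (4B, 4-aligned)
4..30  team  (26B, 2-aligned)
30..32  -- padding (2B)
32..48  target  (16B, 4-aligned)
48..56  score  (8B, 8-aligned)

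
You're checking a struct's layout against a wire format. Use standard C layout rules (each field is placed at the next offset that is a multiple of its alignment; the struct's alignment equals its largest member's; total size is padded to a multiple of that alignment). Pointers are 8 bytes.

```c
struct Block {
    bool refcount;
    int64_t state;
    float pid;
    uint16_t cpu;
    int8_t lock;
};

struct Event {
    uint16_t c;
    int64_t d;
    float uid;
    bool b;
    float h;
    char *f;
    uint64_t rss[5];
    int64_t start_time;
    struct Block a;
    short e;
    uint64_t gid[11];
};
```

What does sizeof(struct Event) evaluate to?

208

Block: @0: refcount [1B, align 1] → 1; +7 pad (align 8); @8: state [8B, align 8] → 16; @16: pid [4B, align 4] → 20; @20: cpu [2B, align 2] → 22; @22: lock [1B, align 1] → 23; +1 tail pad (align 8); size 24, align 8
@0: c [2B, align 2] → 2
+6 pad (align 8)
@8: d [8B, align 8] → 16
@16: uid [4B, align 4] → 20
@20: b [1B, align 1] → 21
+3 pad (align 4)
@24: h [4B, align 4] → 28
+4 pad (align 8)
@32: f [8B, align 8] → 40
@40: rss [40B, align 8] → 80
@80: start_time [8B, align 8] → 88
@88: a [24B, align 8] → 112
@112: e [2B, align 2] → 114
+6 pad (align 8)
@120: gid [88B, align 8] → 208
size 208, align 8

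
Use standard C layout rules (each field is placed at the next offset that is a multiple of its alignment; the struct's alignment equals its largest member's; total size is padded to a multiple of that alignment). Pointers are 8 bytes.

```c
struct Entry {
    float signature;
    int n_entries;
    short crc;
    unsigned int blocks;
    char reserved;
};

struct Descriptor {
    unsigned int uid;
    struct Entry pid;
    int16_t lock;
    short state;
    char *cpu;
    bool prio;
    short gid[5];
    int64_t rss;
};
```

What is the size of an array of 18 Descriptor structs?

1152

Entry: signature at 0 (size 4, align 4) → ends 4; n_entries at 4 (size 4, align 4) → ends 8; crc at 8 (size 2, align 2) → ends 10; pad 2 to align 4 for blocks; blocks at 12 (size 4, align 4) → ends 16; reserved at 16 (size 1, align 1) → ends 17; tail pad 3 to reach multiple of 4; total 20 bytes, alignment 4
uid at 0 (size 4, align 4) → ends 4
pid at 4 (size 20, align 4) → ends 24
lock at 24 (size 2, align 2) → ends 26
state at 26 (size 2, align 2) → ends 28
pad 4 to align 8 for cpu
cpu at 32 (size 8, align 8) → ends 40
prio at 40 (size 1, align 1) → ends 41
pad 1 to align 2 for gid
gid at 42 (size 10, align 2) → ends 52
pad 4 to align 8 for rss
rss at 56 (size 8, align 8) → ends 64
total 64 bytes, alignment 8
array of 18: 18 × 64 = 1152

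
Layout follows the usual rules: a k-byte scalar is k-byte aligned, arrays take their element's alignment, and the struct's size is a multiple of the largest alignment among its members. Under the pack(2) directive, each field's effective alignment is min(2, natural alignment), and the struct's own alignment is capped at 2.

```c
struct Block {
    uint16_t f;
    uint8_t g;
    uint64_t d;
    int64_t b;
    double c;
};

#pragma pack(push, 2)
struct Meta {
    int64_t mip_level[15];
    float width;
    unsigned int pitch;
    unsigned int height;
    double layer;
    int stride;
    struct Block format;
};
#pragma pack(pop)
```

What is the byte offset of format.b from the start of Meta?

Block: 0..2  f  (2B, 2-aligned); 2..3  g  (1B, 1-aligned); 3..8  -- padding (5B); 8..16  d  (8B, 8-aligned); 16..24  b  (8B, 8-aligned); 24..32  c  (8B, 8-aligned); sizeof = 32, alignof = 8
0..120  mip_level  (120B, 2-aligned)
120..124  width  (4B, 2-aligned)
124..128  pitch  (4B, 2-aligned)
128..132  height  (4B, 2-aligned)
132..140  layer  (8B, 2-aligned)
140..144  stride  (4B, 2-aligned)
144..176  format  (32B, 2-aligned)
within Block: b at 16
144 + 16 = 160

160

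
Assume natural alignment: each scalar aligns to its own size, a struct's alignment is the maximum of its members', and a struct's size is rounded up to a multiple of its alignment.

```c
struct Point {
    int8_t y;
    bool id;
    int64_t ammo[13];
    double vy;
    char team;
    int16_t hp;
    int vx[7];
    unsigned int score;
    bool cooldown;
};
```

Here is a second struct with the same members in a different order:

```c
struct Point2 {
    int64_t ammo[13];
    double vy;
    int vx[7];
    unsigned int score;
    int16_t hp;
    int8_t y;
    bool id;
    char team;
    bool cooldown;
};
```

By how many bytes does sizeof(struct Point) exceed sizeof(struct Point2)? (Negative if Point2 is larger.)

8

0..1  y  (1B, 1-aligned)
1..2  id  (1B, 1-aligned)
2..8  -- padding (6B)
8..112  ammo  (104B, 8-aligned)
112..120  vy  (8B, 8-aligned)
120..121  team  (1B, 1-aligned)
121..122  -- padding (1B)
122..124  hp  (2B, 2-aligned)
124..152  vx  (28B, 4-aligned)
152..156  score  (4B, 4-aligned)
156..157  cooldown  (1B, 1-aligned)
157..160  -- tail padding (3B)
sizeof = 160, alignof = 8
— Point2 —
0..104  ammo  (104B, 8-aligned)
104..112  vy  (8B, 8-aligned)
112..140  vx  (28B, 4-aligned)
140..144  score  (4B, 4-aligned)
144..146  hp  (2B, 2-aligned)
146..147  y  (1B, 1-aligned)
147..148  id  (1B, 1-aligned)
148..149  team  (1B, 1-aligned)
149..150  cooldown  (1B, 1-aligned)
150..152  -- tail padding (2B)
sizeof = 152, alignof = 8
160 − 152 = 8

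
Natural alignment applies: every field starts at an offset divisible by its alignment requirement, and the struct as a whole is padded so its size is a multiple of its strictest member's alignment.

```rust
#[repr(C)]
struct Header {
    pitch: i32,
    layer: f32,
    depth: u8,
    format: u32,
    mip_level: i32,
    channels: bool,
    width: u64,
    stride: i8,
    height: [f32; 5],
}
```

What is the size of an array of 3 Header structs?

0..4  pitch  (4B, 4-aligned)
4..8  layer  (4B, 4-aligned)
8..9  depth  (1B, 1-aligned)
9..12  -- padding (3B)
12..16  format  (4B, 4-aligned)
16..20  mip_level  (4B, 4-aligned)
20..21  channels  (1B, 1-aligned)
21..24  -- padding (3B)
24..32  width  (8B, 8-aligned)
32..33  stride  (1B, 1-aligned)
33..36  -- padding (3B)
36..56  height  (20B, 4-aligned)
sizeof = 56, alignof = 8
array of 3: 3 × 56 = 168

168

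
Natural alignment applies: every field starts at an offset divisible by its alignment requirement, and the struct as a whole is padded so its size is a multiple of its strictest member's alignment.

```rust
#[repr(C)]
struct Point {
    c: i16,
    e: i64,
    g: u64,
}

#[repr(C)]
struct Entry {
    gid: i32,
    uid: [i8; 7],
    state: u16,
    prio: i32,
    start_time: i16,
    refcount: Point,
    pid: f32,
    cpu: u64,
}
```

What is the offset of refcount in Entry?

Point: 0..2  c  (2B, 2-aligned); 2..8  -- padding (6B); 8..16  e  (8B, 8-aligned); 16..24  g  (8B, 8-aligned); sizeof = 24, alignof = 8
0..4  gid  (4B, 4-aligned)
4..11  uid  (7B, 1-aligned)
11..12  -- padding (1B)
12..14  state  (2B, 2-aligned)
14..16  -- padding (2B)
16..20  prio  (4B, 4-aligned)
20..22  start_time  (2B, 2-aligned)
22..24  -- padding (2B)
24..48  refcount  (24B, 8-aligned)

24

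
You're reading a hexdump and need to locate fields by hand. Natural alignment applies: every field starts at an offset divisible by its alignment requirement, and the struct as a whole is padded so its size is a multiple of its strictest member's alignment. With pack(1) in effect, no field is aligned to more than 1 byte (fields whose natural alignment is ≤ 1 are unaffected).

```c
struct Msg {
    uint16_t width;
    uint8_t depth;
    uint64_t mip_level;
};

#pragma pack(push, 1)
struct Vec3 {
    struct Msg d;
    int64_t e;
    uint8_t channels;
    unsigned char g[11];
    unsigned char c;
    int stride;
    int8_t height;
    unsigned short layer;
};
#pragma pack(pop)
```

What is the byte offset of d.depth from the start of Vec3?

2

Msg: 0..2  width  (2B, 2-aligned); 2..3  depth  (1B, 1-aligned); 3..8  -- padding (5B); 8..16  mip_level  (8B, 8-aligned); sizeof = 16, alignof = 8
0..16  d  (16B, 1-aligned)
within Msg: depth at 2
0 + 2 = 2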